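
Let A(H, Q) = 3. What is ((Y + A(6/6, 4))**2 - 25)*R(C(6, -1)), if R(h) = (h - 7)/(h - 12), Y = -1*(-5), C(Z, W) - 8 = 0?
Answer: -39/4 ≈ -9.7500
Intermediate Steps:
C(Z, W) = 8 (C(Z, W) = 8 + 0 = 8)
Y = 5
R(h) = (-7 + h)/(-12 + h)
((Y + A(6/6, 4))**2 - 25)*R(C(6, -1)) = ((5 + 3)**2 - 25)*((-7 + 8)/(-12 + 8)) = (8**2 - 25)*(1/(-4)) = (64 - 25)*(-1/4*1) = 39*(-1/4) = -39/4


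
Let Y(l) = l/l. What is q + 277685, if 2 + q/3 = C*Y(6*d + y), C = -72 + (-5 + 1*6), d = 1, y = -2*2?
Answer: 277466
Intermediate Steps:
y = -4
Y(l) = 1
C = -71 (C = -72 + (-5 + 6) = -72 + 1 = -71)
q = -219 (q = -6 + 3*(-71*1) = -6 + 3*(-71) = -6 - 213 = -219)
q + 277685 = -219 + 277685 = 277466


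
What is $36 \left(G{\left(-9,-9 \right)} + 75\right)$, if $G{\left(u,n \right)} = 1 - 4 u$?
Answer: $4032$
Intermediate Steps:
$36 \left(G{\left(-9,-9 \right)} + 75\right) = 36 \left(\left(1 - -36\right) + 75\right) = 36 \left(\left(1 + 36\right) + 75\right) = 36 \left(37 + 75\right) = 36 \cdot 112 = 4032$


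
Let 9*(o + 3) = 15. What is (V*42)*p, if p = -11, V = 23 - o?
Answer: -11242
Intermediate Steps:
o = -4/3 (o = -3 + (⅑)*15 = -3 + 5/3 = -4/3 ≈ -1.3333)
V = 73/3 (V = 23 - 1*(-4/3) = 23 + 4/3 = 73/3 ≈ 24.333)
(V*42)*p = ((73/3)*42)*(-11) = 1022*(-11) = -11242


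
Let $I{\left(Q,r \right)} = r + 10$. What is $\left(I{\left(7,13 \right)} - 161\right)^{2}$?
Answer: $19044$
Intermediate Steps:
$I{\left(Q,r \right)} = 10 + r$
$\left(I{\left(7,13 \right)} - 161\right)^{2} = \left(\left(10 + 13\right) - 161\right)^{2} = \left(23 - 161\right)^{2} = \left(-138\right)^{2} = 19044$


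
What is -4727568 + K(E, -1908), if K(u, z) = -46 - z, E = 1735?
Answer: -4725706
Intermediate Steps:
-4727568 + K(E, -1908) = -4727568 + (-46 - 1*(-1908)) = -4727568 + (-46 + 1908) = -4727568 + 1862 = -4725706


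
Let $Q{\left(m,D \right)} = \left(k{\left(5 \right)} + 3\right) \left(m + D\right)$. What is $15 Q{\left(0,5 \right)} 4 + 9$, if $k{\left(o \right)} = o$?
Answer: $2409$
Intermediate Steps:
$Q{\left(m,D \right)} = 8 D + 8 m$ ($Q{\left(m,D \right)} = \left(5 + 3\right) \left(m + D\right) = 8 \left(D + m\right) = 8 D + 8 m$)
$15 Q{\left(0,5 \right)} 4 + 9 = 15 \left(8 \cdot 5 + 8 \cdot 0\right) 4 + 9 = 15 \left(40 + 0\right) 4 + 9 = 15 \cdot 40 \cdot 4 + 9 = 15 \cdot 160 + 9 = 2400 + 9 = 2409$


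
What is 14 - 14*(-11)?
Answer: 168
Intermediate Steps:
14 - 14*(-11) = 14 + 154 = 168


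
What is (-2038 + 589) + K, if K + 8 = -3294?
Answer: -4751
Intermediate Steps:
K = -3302 (K = -8 - 3294 = -3302)
(-2038 + 589) + K = (-2038 + 589) - 3302 = -1449 - 3302 = -4751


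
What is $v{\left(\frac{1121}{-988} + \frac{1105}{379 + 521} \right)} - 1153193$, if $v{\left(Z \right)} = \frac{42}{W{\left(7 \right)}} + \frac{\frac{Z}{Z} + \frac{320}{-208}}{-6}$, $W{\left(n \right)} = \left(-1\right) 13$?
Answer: $- \frac{89949299}{78} \approx -1.1532 \cdot 10^{6}$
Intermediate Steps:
$W{\left(n \right)} = -13$
$v{\left(Z \right)} = - \frac{245}{78}$ ($v{\left(Z \right)} = \frac{42}{-13} + \frac{\frac{Z}{Z} + \frac{320}{-208}}{-6} = 42 \left(- \frac{1}{13}\right) + \left(1 + 320 \left(- \frac{1}{208}\right)\right) \left(- \frac{1}{6}\right) = - \frac{42}{13} + \left(1 - \frac{20}{13}\right) \left(- \frac{1}{6}\right) = - \frac{42}{13} - - \frac{7}{78} = - \frac{42}{13} + \frac{7}{78} = - \frac{245}{78}$)
$v{\left(\frac{1121}{-988} + \frac{1105}{379 + 521} \right)} - 1153193 = - \frac{245}{78} - 1153193 = - \frac{89949299}{78}$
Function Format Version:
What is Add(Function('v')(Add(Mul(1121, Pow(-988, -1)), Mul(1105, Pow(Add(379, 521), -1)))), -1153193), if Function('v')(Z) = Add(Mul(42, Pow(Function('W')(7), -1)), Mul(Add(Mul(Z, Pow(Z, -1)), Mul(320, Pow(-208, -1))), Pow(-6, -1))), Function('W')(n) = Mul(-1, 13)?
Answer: Rational(-89949299, 78) ≈ -1.1532e+6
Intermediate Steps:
Function('W')(n) = -13
Function('v')(Z) = Rational(-245, 78) (Function('v')(Z) = Add(Mul(42, Pow(-13, -1)), Mul(Add(Mul(Z, Pow(Z, -1)), Mul(320, Pow(-208, -1))), Pow(-6, -1))) = Add(Mul(42, Rational(-1, 13)), Mul(Add(1, Mul(320, Rational(-1, 208))), Rational(-1, 6))) = Add(Rational(-42, 13), Mul(Add(1, Rational(-20, 13)), Rational(-1, 6))) = Add(Rational(-42, 13), Mul(Rational(-7, 13), Rational(-1, 6))) = Add(Rational(-42, 13), Rational(7, 78)) = Rational(-245, 78))
Add(Function('v')(Add(Mul(1121, Pow(-988, -1)), Mul(1105, Pow(Add(379, 521), -1)))), -1153193) = Add(Rational(-245, 78), -1153193) = Rational(-89949299, 78)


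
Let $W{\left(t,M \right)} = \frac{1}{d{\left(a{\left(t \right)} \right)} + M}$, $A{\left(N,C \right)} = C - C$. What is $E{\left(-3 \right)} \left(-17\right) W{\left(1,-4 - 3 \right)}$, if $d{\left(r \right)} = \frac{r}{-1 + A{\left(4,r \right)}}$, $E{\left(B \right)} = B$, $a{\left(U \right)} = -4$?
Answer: $-17$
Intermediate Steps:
$A{\left(N,C \right)} = 0$
$d{\left(r \right)} = - r$ ($d{\left(r \right)} = \frac{r}{-1 + 0} = \frac{r}{-1} = - r$)
$W{\left(t,M \right)} = \frac{1}{4 + M}$ ($W{\left(t,M \right)} = \frac{1}{\left(-1\right) \left(-4\right) + M} = \frac{1}{4 + M}$)
$E{\left(-3 \right)} \left(-17\right) W{\left(1,-4 - 3 \right)} = \frac{\left(-3\right) \left(-17\right)}{4 - 7} = \frac{51}{4 - 7} = \frac{51}{-3} = 51 \left(- \frac{1}{3}\right) = -17$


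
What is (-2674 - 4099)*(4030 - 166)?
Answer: -26170872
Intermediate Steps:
(-2674 - 4099)*(4030 - 166) = -6773*3864 = -26170872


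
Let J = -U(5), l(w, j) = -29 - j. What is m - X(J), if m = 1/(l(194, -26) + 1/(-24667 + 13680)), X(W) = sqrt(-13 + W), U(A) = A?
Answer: -10987/32962 - 3*I*sqrt(2) ≈ -0.33332 - 4.2426*I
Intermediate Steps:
J = -5 (J = -1*5 = -5)
m = -10987/32962 (m = 1/((-29 - 1*(-26)) + 1/(-24667 + 13680)) = 1/((-29 + 26) + 1/(-10987)) = 1/(-3 - 1/10987) = 1/(-32962/10987) = -10987/32962 ≈ -0.33332)
m - X(J) = -10987/32962 - sqrt(-13 - 5) = -10987/32962 - sqrt(-18) = -10987/32962 - 3*I*sqrt(2)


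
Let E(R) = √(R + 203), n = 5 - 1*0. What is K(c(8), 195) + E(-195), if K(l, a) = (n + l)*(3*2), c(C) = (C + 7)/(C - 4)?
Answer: 105/2 + 2*√2 ≈ 55.328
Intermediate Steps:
n = 5 (n = 5 + 0 = 5)
c(C) = (7 + C)/(-4 + C)
K(l, a) = 30 + 6*l (K(l, a) = (5 + l)*(3*2) = (5 + l)*6 = 30 + 6*l)
E(R) = √(203 + R)
K(c(8), 195) + E(-195) = (30 + 6*((7 + 8)/(-4 + 8))) + √(203 - 195) = (30 + 6*(15/4)) + √8 = (30 + 6*((¼)*15)) + 2*√2 = (30 + 6*(15/4)) + 2*√2 = (30 + 45/2) + 2*√2 = 105/2 + 2*√2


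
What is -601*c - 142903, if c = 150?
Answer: -233053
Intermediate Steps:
-601*c - 142903 = -601*150 - 142903 = -90150 - 142903 = -233053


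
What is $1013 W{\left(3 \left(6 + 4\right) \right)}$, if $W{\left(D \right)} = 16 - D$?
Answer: $-14182$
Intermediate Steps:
$1013 W{\left(3 \left(6 + 4\right) \right)} = 1013 \left(16 - 3 \left(6 + 4\right)\right) = 1013 \left(16 - 3 \cdot 10\right) = 1013 \left(16 - 30\right) = 1013 \left(-14\right) = -14182$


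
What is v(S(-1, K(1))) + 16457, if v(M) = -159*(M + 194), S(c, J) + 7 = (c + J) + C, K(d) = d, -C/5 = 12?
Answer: -3736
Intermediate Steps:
C = -60 (C = -5*12 = -60)
S(c, J) = -67 + J + c (S(c, J) = -7 + ((c + J) - 60) = -7 + ((J + c) - 60) = -7 + (-60 + J + c) = -67 + J + c)
v(M) = -30846 - 159*M (v(M) = -159*(194 + M) = -30846 - 159*M)
v(S(-1, K(1))) + 16457 = (-30846 - 159*(-67 + 1 - 1)) + 16457 = (-30846 - 159*(-67)) + 16457 = (-30846 + 10653) + 16457 = -20193 + 16457 = -3736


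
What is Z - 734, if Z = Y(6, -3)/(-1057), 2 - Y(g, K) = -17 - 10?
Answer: -775867/1057 ≈ -734.03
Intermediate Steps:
Y(g, K) = 29 (Y(g, K) = 2 - (-17 - 10) = 2 - 1*(-27) = 2 + 27 = 29)
Z = -29/1057 (Z = 29/(-1057) = 29*(-1/1057) = -29/1057 ≈ -0.027436)
Z - 734 = -29/1057 - 734 = -775867/1057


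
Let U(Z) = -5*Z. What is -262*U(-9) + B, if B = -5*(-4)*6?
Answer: -11670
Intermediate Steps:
B = 120 (B = 20*6 = 120)
-262*U(-9) + B = -(-1310)*(-9) + 120 = -262*45 + 120 = -11790 + 120 = -11670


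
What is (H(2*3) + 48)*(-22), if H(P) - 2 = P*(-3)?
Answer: -704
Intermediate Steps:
H(P) = 2 - 3*P (H(P) = 2 + P*(-3) = 2 - 3*P)
(H(2*3) + 48)*(-22) = ((2 - 6*3) + 48)*(-22) = ((2 - 3*6) + 48)*(-22) = ((2 - 18) + 48)*(-22) = (-16 + 48)*(-22) = 32*(-22) = -704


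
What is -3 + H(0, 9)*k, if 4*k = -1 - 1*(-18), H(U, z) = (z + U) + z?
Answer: 147/2 ≈ 73.500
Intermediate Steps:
H(U, z) = U + 2*z (H(U, z) = (U + z) + z = U + 2*z)
k = 17/4 (k = (-1 - 1*(-18))/4 = (-1 + 18)/4 = (1/4)*17 = 17/4 ≈ 4.2500)
-3 + H(0, 9)*k = -3 + (0 + 2*9)*(17/4) = -3 + (0 + 18)*(17/4) = -3 + 18*(17/4) = -3 + 153/2 = 147/2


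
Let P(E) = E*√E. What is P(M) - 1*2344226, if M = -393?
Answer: -2344226 - 393*I*√393 ≈ -2.3442e+6 - 7790.9*I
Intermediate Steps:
P(E) = E^(3/2)
P(M) - 1*2344226 = (-393)^(3/2) - 1*2344226 = -393*I*√393 - 2344226 = -2344226 - 393*I*√393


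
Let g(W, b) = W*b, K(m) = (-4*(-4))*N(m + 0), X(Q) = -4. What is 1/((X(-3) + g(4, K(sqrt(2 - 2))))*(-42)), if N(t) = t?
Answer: 1/168 ≈ 0.0059524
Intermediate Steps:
K(m) = 16*m (K(m) = (-4*(-4))*(m + 0) = 16*m)
1/((X(-3) + g(4, K(sqrt(2 - 2))))*(-42)) = 1/((-4 + 4*(16*sqrt(2 - 2)))*(-42)) = 1/((-4 + 4*(16*sqrt(0)))*(-42)) = 1/((-4 + 4*(16*0))*(-42)) = 1/((-4 + 4*0)*(-42)) = 1/((-4 + 0)*(-42)) = 1/(-4*(-42)) = 1/168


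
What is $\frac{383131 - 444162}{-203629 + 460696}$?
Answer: $- \frac{61031}{257067} \approx -0.23741$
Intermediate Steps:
$\frac{383131 - 444162}{-203629 + 460696} = - \frac{61031}{257067}$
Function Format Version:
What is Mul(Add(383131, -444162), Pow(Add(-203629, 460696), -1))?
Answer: Rational(-61031, 257067) ≈ -0.23741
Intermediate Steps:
Mul(Add(383131, -444162), Pow(Add(-203629, 460696), -1)) = Mul(-61031, Pow(257067, -1)) = Mul(-61031, Rational(1, 257067)) = Rational(-61031, 257067)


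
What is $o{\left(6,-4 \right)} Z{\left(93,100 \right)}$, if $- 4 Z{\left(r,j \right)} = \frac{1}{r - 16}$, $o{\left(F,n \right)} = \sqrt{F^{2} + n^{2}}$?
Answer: $- \frac{\sqrt{13}}{154} \approx -0.023413$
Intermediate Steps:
$Z{\left(r,j \right)} = - \frac{1}{4 \left(-16 + r\right)}$ ($Z{\left(r,j \right)} = - \frac{1}{4 \left(r - 16\right)} = - \frac{1}{4 \left(-16 + r\right)}$)
$o{\left(6,-4 \right)} Z{\left(93,100 \right)} = \sqrt{6^{2} + \left(-4\right)^{2}} \left(- \frac{1}{-64 + 4 \cdot 93}\right) = \sqrt{36 + 16} \left(- \frac{1}{-64 + 372}\right) = \sqrt{52} \left(- \frac{1}{308}\right) = 2 \sqrt{13} \left(\left(-1\right) \frac{1}{308}\right) = 2 \sqrt{13} \left(- \frac{1}{308}\right) = - \frac{\sqrt{13}}{154}$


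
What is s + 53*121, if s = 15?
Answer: 6428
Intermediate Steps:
s + 53*121 = 15 + 53*121 = 15 + 6413 = 6428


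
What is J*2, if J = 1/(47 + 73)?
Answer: 1/60 ≈ 0.016667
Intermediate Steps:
J = 1/120 ≈ 0.0083333
J*2 = (1/120)*2 = 1/60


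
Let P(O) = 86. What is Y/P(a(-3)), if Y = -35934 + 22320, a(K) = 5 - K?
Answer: -6807/43 ≈ -158.30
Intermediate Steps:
Y = -13614
Y/P(a(-3)) = -13614/86 = -13614*1/86 = -6807/43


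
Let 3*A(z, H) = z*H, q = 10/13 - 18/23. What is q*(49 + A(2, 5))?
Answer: -628/897 ≈ -0.70011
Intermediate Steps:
q = -4/299 (q = 10*(1/13) - 18*1/23 = 10/13 - 18/23 = -4/299 ≈ -0.013378)
A(z, H) = H*z/3 (A(z, H) = (z*H)/3 = (H*z)/3 = H*z/3)
q*(49 + A(2, 5)) = -4*(49 + (⅓)*5*2)/299 = -4*(49 + 10/3)/299 = -4/299*157/3 = -628/897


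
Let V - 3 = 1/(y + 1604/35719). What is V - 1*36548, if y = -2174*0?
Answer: -58582461/1604 ≈ -36523.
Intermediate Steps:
y = 0
V = 40531/1604 (V = 3 + 1/(0 + 1604/35719) = 3 + 1/(1604/35719) = 3 + 35719/1604 = 40531/1604 ≈ 25.269)
V - 1*36548 = 40531/1604 - 1*36548 = 40531/1604 - 36548 = -58582461/1604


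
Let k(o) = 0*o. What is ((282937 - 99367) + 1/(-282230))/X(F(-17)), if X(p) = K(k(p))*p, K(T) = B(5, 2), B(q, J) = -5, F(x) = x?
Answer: 3047585947/1411150 ≈ 2159.6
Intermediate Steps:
k(o) = 0
K(T) = -5
X(p) = -5*p
((282937 - 99367) + 1/(-282230))/X(F(-17)) = ((282937 - 99367) + 1/(-282230))/((-5*(-17))) = (183570 - 1/282230)/85 = (51808961099/282230)*(1/85) = 3047585947/1411150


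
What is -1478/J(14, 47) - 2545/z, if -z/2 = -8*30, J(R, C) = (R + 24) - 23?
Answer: -49841/480 ≈ -103.84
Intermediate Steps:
J(R, C) = 1 + R (J(R, C) = (24 + R) - 23 = 1 + R)
z = 480 (z = -(-16)*30 = -2*(-240) = 480)
-1478/J(14, 47) - 2545/z = -1478/(1 + 14) - 2545/480 = -1478/15 - 2545*1/480 = -1478*1/15 - 509/96 = -1478/15 - 509/96 = -49841/480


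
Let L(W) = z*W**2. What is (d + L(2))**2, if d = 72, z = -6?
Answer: 2304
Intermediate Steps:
L(W) = -6*W**2
(d + L(2))**2 = (72 - 6*2**2)**2 = (72 - 6*4)**2 = (72 - 24)**2 = 48**2 = 2304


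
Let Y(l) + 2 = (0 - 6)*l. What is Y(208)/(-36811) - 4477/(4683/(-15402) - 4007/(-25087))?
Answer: 21226079158571576/684274856759 ≈ 31020.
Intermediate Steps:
Y(l) = -2 - 6*l (Y(l) = -2 + (0 - 6)*l = -2 - 6*l)
Y(208)/(-36811) - 4477/(4683/(-15402) - 4007/(-25087)) = (-2 - 6*208)/(-36811) - 4477/(4683/(-15402) - 4007/(-25087)) = (-2 - 1248)*(-1/36811) - 4477/(4683*(-1/15402) - 4007*(-1/25087)) = -1250*(-1/36811) - 4477/(-1561/5134 + 4007/25087) = 1250/36811 - 4477/(-18588869/128796658) = 1250/36811 - 4477*(-128796658/18588869) = 1250/36811 + 576622637866/18588869 = 21226079158571576/684274856759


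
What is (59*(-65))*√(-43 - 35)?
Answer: -3835*I*√78 ≈ -33870.0*I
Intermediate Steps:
(59*(-65))*√(-43 - 35) = -3835*I*√78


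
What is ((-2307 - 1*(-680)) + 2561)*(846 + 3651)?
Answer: 4200198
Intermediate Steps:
((-2307 - 1*(-680)) + 2561)*(846 + 3651) = ((-2307 + 680) + 2561)*4497 = (-1627 + 2561)*4497 = 934*4497 = 4200198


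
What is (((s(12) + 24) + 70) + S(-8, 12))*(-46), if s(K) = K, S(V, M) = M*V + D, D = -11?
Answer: 46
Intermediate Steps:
S(V, M) = -11 + M*V (S(V, M) = M*V - 11 = -11 + M*V)
(((s(12) + 24) + 70) + S(-8, 12))*(-46) = (((12 + 24) + 70) + (-11 + 12*(-8)))*(-46) = ((36 + 70) + (-11 - 96))*(-46) = (106 - 107)*(-46) = -1*(-46) = 46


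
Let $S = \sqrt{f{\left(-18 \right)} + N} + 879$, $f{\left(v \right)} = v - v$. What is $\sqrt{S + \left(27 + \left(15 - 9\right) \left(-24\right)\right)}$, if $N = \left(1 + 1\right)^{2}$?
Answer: $2 \sqrt{191} \approx 27.641$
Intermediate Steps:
$N = 4$ ($N = 2^{2} = 4$)
$f{\left(v \right)} = 0$
$S = 881$ ($S = \sqrt{0 + 4} + 879 = \sqrt{4} + 879 = 2 + 879 = 881$)
$\sqrt{S + \left(27 + \left(15 - 9\right) \left(-24\right)\right)} = \sqrt{881 + \left(27 + \left(15 - 9\right) \left(-24\right)\right)} = \sqrt{881 + \left(27 + 6 \left(-24\right)\right)} = \sqrt{881 + \left(27 - 144\right)} = \sqrt{881 - 117} = \sqrt{764} = 2 \sqrt{191}$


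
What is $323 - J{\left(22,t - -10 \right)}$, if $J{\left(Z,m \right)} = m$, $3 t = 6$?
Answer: $311$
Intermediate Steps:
$t = 2$ ($t = \frac{1}{3} \cdot 6 = 2$)
$323 - J{\left(22,t - -10 \right)} = 323 - \left(2 - -10\right) = 323 - \left(2 + 10\right) = 323 - 12 = 311$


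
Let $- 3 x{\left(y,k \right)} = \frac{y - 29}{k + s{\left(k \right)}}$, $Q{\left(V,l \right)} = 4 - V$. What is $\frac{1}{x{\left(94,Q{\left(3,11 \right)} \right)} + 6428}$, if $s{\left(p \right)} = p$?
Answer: $\frac{6}{38503} \approx 0.00015583$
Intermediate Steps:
$x{\left(y,k \right)} = - \frac{-29 + y}{6 k}$ ($x{\left(y,k \right)} = - \frac{\left(y - 29\right) \frac{1}{k + k}}{3} = - \frac{\left(-29 + y\right) \frac{1}{2 k}}{3} = - \frac{\frac{1}{2} \frac{1}{k} \left(-29 + y\right)}{3} = - \frac{-29 + y}{6 k}$)
$\frac{1}{x{\left(94,Q{\left(3,11 \right)} \right)} + 6428} = \frac{1}{\frac{29 - 94}{6 \left(4 - 3\right)} + 6428} = \frac{1}{\frac{1}{6} \cdot 1^{-1} \left(-65\right) + 6428} = \frac{1}{\frac{1}{6} \cdot 1 \left(-65\right) + 6428} = \frac{1}{- \frac{65}{6} + 6428} = \frac{1}{\frac{38503}{6}} = \frac{6}{38503}$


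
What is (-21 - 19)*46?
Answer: -1840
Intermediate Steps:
(-21 - 19)*46 = -40*46 = -1840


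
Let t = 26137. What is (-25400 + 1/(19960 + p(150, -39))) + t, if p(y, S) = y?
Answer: 14821071/20110 ≈ 737.00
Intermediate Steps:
(-25400 + 1/(19960 + p(150, -39))) + t = (-25400 + 1/(19960 + 150)) + 26137 = (-25400 + 1/20110) + 26137 = -510793999/20110 + 26137 = 14821071/20110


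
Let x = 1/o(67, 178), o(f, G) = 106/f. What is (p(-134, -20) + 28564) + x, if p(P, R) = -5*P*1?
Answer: 3098871/106 ≈ 29235.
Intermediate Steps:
p(P, R) = -5*P
x = 67/106 (x = 1/(106/67) = 67/106 ≈ 0.63208)
(p(-134, -20) + 28564) + x = (-5*(-134) + 28564) + 67/106 = (670 + 28564) + 67/106 = 29234 + 67/106 = 3098871/106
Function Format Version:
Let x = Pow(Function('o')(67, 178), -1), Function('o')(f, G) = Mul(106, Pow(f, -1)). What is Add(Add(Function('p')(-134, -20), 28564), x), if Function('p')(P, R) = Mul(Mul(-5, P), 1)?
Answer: Rational(3098871, 106) ≈ 29235.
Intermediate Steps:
Function('p')(P, R) = Mul(-5, P)
x = Rational(67, 106) (x = Pow(Mul(106, Pow(67, -1)), -1) = Pow(Mul(106, Rational(1, 67)), -1) = Pow(Rational(106, 67), -1) = Rational(67, 106) ≈ 0.63208)
Add(Add(Function('p')(-134, -20), 28564), x) = Add(Add(Mul(-5, -134), 28564), Rational(67, 106)) = Add(Add(670, 28564), Rational(67, 106)) = Add(29234, Rational(67, 106)) = Rational(3098871, 106)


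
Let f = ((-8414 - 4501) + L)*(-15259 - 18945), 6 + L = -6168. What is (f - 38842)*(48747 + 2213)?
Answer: 33270831761440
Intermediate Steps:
L = -6174 (L = -6 - 6168 = -6174)
f = 652920156 (f = ((-8414 - 4501) - 6174)*(-15259 - 18945) = (-12915 - 6174)*(-34204) = -19089*(-34204) = 652920156)
(f - 38842)*(48747 + 2213) = (652920156 - 38842)*(48747 + 2213) = 652881314*50960 = 33270831761440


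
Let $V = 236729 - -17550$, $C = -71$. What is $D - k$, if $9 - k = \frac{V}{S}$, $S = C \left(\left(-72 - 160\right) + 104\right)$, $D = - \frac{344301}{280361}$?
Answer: $\frac{45229620319}{2547920768} \approx 17.752$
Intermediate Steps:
$V = 254279$ ($V = 236729 + 17550 = 254279$)
$D = - \frac{344301}{280361}$ ($D = \left(-344301\right) \frac{1}{280361} = - \frac{344301}{280361} \approx -1.2281$)
$S = 9088$ ($S = - 71 \left(\left(-72 - 160\right) + 104\right) = - 71 \left(-232 + 104\right) = \left(-71\right) \left(-128\right) = 9088$)
$k = - \frac{172487}{9088}$ ($k = 9 - \frac{254279}{9088} = - \frac{172487}{9088} \approx -18.98$)
$D - k = - \frac{344301}{280361} - - \frac{172487}{9088} = - \frac{344301}{280361} + \frac{172487}{9088} = \frac{45229620319}{2547920768}$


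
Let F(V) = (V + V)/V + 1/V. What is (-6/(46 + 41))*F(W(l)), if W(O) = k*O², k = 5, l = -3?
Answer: -182/1305 ≈ -0.13946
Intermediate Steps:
W(O) = 5*O²
F(V) = 2 + 1/V (F(V) = (2*V)/V + 1/V = 2 + 1/V)
(-6/(46 + 41))*F(W(l)) = (-6/(46 + 41))*(2 + 1/(5*(-3)²)) = (-6/87)*(2 + 1/(5*9)) = ((1/87)*(-6))*(2 + 1/45) = -2*(2 + 1/45)/29 = -2/29*91/45 = -182/1305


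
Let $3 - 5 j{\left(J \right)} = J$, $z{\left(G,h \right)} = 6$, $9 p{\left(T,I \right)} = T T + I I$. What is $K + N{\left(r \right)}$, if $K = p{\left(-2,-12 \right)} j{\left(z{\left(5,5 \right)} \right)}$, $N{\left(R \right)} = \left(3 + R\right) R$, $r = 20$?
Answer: $\frac{6752}{15} \approx 450.13$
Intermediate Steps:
$N{\left(R \right)} = R \left(3 + R\right)$
$p{\left(T,I \right)} = \frac{I^{2}}{9} + \frac{T^{2}}{9}$ ($p{\left(T,I \right)} = \frac{T T + I I}{9} = \frac{T^{2} + I^{2}}{9} = \frac{I^{2} + T^{2}}{9} = \frac{I^{2}}{9} + \frac{T^{2}}{9}$)
$j{\left(J \right)} = \frac{3}{5} - \frac{J}{5}$
$K = - \frac{148}{15}$ ($K = \left(\frac{\left(-12\right)^{2}}{9} + \frac{\left(-2\right)^{2}}{9}\right) \left(\frac{3}{5} - \frac{6}{5}\right) = \left(\frac{1}{9} \cdot 144 + \frac{1}{9} \cdot 4\right) \left(\frac{3}{5} - \frac{6}{5}\right) = \left(16 + \frac{4}{9}\right) \left(- \frac{3}{5}\right) = \frac{148}{9} \left(- \frac{3}{5}\right) = - \frac{148}{15} \approx -9.8667$)
$K + N{\left(r \right)} = - \frac{148}{15} + 20 \left(3 + 20\right) = - \frac{148}{15} + 20 \cdot 23 = - \frac{148}{15} + 460 = \frac{6752}{15}$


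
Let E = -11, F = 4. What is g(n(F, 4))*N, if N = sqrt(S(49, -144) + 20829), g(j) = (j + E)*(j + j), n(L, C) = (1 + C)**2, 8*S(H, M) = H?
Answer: 175*sqrt(333362) ≈ 1.0104e+5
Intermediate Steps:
S(H, M) = H/8
g(j) = 2*j*(-11 + j) (g(j) = (j - 11)*(j + j) = (-11 + j)*(2*j) = 2*j*(-11 + j))
N = sqrt(333362)/4 (N = sqrt((1/8)*49 + 20829) = sqrt(49/8 + 20829) = sqrt(166681/8) = sqrt(333362)/4 ≈ 144.34)
g(n(F, 4))*N = (2*(1 + 4)**2*(-11 + (1 + 4)**2))*(sqrt(333362)/4) = (2*5**2*(-11 + 5**2))*(sqrt(333362)/4) = (2*25*(-11 + 25))*(sqrt(333362)/4) = (2*25*14)*(sqrt(333362)/4) = 700*(sqrt(333362)/4) = 175*sqrt(333362)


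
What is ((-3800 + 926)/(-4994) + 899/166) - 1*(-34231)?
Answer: 14191301307/414502 ≈ 34237.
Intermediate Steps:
((-3800 + 926)/(-4994) + 899/166) - 1*(-34231) = (-2874*(-1/4994) + 899*(1/166)) + 34231 = (1437/2497 + 899/166) + 34231 = 2483345/414502 + 34231 = 14191301307/414502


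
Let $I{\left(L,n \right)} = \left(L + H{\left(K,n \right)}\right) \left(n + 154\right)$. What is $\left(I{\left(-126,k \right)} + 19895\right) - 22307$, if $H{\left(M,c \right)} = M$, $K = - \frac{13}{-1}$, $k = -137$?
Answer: $-4333$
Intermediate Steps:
$K = 13$ ($K = \left(-13\right) \left(-1\right) = 13$)
$I{\left(L,n \right)} = \left(13 + L\right) \left(154 + n\right)$ ($I{\left(L,n \right)} = \left(L + 13\right) \left(n + 154\right) = \left(13 + L\right) \left(154 + n\right)$)
$\left(I{\left(-126,k \right)} + 19895\right) - 22307 = \left(\left(2002 + 13 \left(-137\right) + 154 \left(-126\right) - -17262\right) + 19895\right) - 22307 = \left(\left(2002 - 1781 - 19404 + 17262\right) + 19895\right) - 22307 = \left(-1921 + 19895\right) - 22307 = 17974 - 22307 = -4333$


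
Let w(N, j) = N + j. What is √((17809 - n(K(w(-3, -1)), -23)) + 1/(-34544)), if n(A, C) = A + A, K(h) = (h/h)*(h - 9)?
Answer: 7*√27145778449/8636 ≈ 133.55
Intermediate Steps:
K(h) = -9 + h (K(h) = 1*(-9 + h) = -9 + h)
n(A, C) = 2*A
√((17809 - n(K(w(-3, -1)), -23)) + 1/(-34544)) = √((17809 - 2*(-9 + (-3 - 1))) + 1/(-34544)) = √((17809 - 2*(-9 - 4)) - 1/34544) = √((17809 - 2*(-13)) - 1/34544) = √((17809 - 1*(-26)) - 1/34544) = √((17809 + 26) - 1/34544) = √(17835 - 1/34544) = √(616092239/34544) = 7*√27145778449/8636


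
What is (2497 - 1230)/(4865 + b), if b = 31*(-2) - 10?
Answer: 1267/4793 ≈ 0.26434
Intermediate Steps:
b = -72 (b = -62 - 10 = -72)
(2497 - 1230)/(4865 + b) = (2497 - 1230)/(4865 - 72) = 1267/4793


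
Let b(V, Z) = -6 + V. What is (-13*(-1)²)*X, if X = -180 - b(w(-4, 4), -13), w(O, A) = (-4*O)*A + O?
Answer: 3042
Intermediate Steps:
w(O, A) = O - 4*A*O (w(O, A) = -4*A*O + O = O - 4*A*O)
X = -234 (X = -180 - (-6 - 4*(1 - 4*4)) = -180 - (-6 - 4*(1 - 16)) = -180 - (-6 - 4*(-15)) = -180 - (-6 + 60) = -180 - 1*54 = -180 - 54 = -234)
(-13*(-1)²)*X = -13*(-1)²*(-234) = -13*1*(-234) = -13*(-234) = 3042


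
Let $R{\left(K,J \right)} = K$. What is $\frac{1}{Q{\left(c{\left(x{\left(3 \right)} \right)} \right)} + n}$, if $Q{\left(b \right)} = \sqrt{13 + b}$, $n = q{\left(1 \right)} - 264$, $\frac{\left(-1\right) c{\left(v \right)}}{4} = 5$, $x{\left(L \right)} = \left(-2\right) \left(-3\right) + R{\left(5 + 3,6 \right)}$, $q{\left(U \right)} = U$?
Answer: $- \frac{263}{69176} - \frac{i \sqrt{7}}{69176} \approx -0.0038019 - 3.8247 \cdot 10^{-5} i$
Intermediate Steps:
$x{\left(L \right)} = 14$ ($x{\left(L \right)} = \left(-2\right) \left(-3\right) + \left(5 + 3\right) = 6 + 8 = 14$)
$c{\left(v \right)} = -20$ ($c{\left(v \right)} = \left(-4\right) 5 = -20$)
$n = -263$ ($n = 1 - 264 = -263$)
$\frac{1}{Q{\left(c{\left(x{\left(3 \right)} \right)} \right)} + n} = \frac{1}{\sqrt{13 - 20} - 263} = \frac{1}{\sqrt{-7} - 263} = \frac{1}{i \sqrt{7} - 263} = \frac{1}{-263 + i \sqrt{7}}$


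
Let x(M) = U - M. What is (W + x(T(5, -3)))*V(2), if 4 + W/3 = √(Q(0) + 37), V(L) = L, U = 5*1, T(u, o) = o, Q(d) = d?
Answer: -8 + 6*√37 ≈ 28.497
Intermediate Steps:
U = 5
x(M) = 5 - M
W = -12 + 3*√37 (W = -12 + 3*√(0 + 37) = -12 + 3*√37 ≈ 6.2483)
(W + x(T(5, -3)))*V(2) = ((-12 + 3*√37) + (5 - 1*(-3)))*2 = ((-12 + 3*√37) + (5 + 3))*2 = ((-12 + 3*√37) + 8)*2 = (-4 + 3*√37)*2 = -8 + 6*√37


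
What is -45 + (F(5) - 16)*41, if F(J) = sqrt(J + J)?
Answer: -701 + 41*sqrt(10) ≈ -571.35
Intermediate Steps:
F(J) = sqrt(2)*sqrt(J) (F(J) = sqrt(2*J) = sqrt(2)*sqrt(J))
-45 + (F(5) - 16)*41 = -45 + (sqrt(2)*sqrt(5) - 16)*41 = -45 + (sqrt(10) - 16)*41 = -45 + (-16 + sqrt(10))*41 = -45 + (-656 + 41*sqrt(10)) = -701 + 41*sqrt(10)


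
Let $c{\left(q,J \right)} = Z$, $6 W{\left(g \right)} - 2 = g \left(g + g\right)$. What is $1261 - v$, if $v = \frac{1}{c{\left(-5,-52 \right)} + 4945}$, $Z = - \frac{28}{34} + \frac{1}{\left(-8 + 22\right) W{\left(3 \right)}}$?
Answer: $\frac{14838425471}{11767191} \approx 1261.0$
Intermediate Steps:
$W{\left(g \right)} = \frac{1}{3} + \frac{g^{2}}{3}$ ($W{\left(g \right)} = \frac{1}{3} + \frac{g \left(g + g\right)}{6} = \frac{1}{3} + \frac{g 2 g}{6} = \frac{1}{3} + \frac{2 g^{2}}{6} = \frac{1}{3} + \frac{g^{2}}{3}$)
$Z = - \frac{1909}{2380}$ ($Z = - \frac{28}{34} + \frac{1}{\left(-8 + 22\right) \left(\frac{1}{3} + \frac{3^{2}}{3}\right)} = \left(-28\right) \frac{1}{34} + \frac{1}{14 \left(\frac{1}{3} + \frac{1}{3} \cdot 9\right)} = - \frac{14}{17} + \frac{1}{14 \left(\frac{1}{3} + 3\right)} = - \frac{14}{17} + \frac{1}{14 \cdot \frac{10}{3}} = - \frac{14}{17} + \frac{1}{14} \cdot \frac{3}{10} = - \frac{14}{17} + \frac{3}{140} = - \frac{1909}{2380} \approx -0.8021$)
$c{\left(q,J \right)} = - \frac{1909}{2380}$
$v = \frac{2380}{11767191}$ ($v = \frac{1}{- \frac{1909}{2380} + 4945} = \frac{1}{\frac{11767191}{2380}} = \frac{2380}{11767191} \approx 0.00020226$)
$1261 - v = 1261 - \frac{2380}{11767191} = \frac{14838425471}{11767191}$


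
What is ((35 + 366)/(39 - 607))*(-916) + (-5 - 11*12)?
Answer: 72375/142 ≈ 509.68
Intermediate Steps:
((35 + 366)/(39 - 607))*(-916) + (-5 - 11*12) = (401/(-568))*(-916) + (-5 - 132) = (401*(-1/568))*(-916) - 137 = -401/568*(-916) - 137 = 91829/142 - 137 = 72375/142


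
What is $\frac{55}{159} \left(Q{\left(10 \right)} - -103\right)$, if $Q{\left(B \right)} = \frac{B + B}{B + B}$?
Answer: $\frac{5720}{159} \approx 35.975$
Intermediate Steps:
$Q{\left(B \right)} = 1$ ($Q{\left(B \right)} = \frac{2 B}{2 B} = 2 B \frac{1}{2 B} = 1$)
$\frac{55}{159} \left(Q{\left(10 \right)} - -103\right) = \frac{55}{159} \left(1 - -103\right) = 55 \cdot \frac{1}{159} \left(1 + 103\right) = \frac{55}{159} \cdot 104 = \frac{5720}{159}$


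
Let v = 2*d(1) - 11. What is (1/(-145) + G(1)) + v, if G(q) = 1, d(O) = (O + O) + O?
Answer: -581/145 ≈ -4.0069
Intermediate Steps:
d(O) = 3*O (d(O) = 2*O + O = 3*O)
v = -5 (v = 2*(3*1) - 11 = 2*3 - 11 = 6 - 11 = -5)
(1/(-145) + G(1)) + v = (1/(-145) + 1) - 5 = (-1/145 + 1) - 5 = 144/145 - 5 = -581/145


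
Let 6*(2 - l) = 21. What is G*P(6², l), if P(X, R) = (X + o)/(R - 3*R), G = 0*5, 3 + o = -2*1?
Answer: 0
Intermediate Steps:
l = -3/2 (l = 2 - ⅙*21 = 2 - 7/2 = -3/2 ≈ -1.5000)
o = -5 (o = -3 - 2*1 = -3 - 2 = -5)
G = 0
P(X, R) = -(-5 + X)/(2*R) (P(X, R) = (X - 5)/(R - 3*R) = (-5 + X)/((-2*R)) = (-5 + X)*(-1/(2*R)) = -(-5 + X)/(2*R))
G*P(6², l) = 0*((5 - 1*6²)/(2*(-3/2))) = 0*((½)*(-⅔)*(5 - 1*36)) = 0*((½)*(-⅔)*(5 - 36)) = 0*((½)*(-⅔)*(-31)) = 0*(31/3) = 0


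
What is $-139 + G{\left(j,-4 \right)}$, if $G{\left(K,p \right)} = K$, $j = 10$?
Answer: $-129$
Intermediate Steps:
$-139 + G{\left(j,-4 \right)} = -139 + 10 = -129$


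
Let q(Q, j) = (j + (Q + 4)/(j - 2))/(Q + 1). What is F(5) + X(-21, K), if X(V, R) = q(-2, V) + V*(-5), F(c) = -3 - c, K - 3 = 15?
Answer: 2716/23 ≈ 118.09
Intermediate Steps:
K = 18 (K = 3 + 15 = 18)
q(Q, j) = (j + (4 + Q)/(-2 + j))/(1 + Q)
X(V, R) = -5*V + (2 + V**2 - 2*V)/(2 - V) (X(V, R) = (4 - 2 + V**2 - 2*V)/(-2 + V - 2*(-2) - 2*V) + V*(-5) = (2 + V**2 - 2*V)/(-2 + V + 4 - 2*V) - 5*V = (2 + V**2 - 2*V)/(2 - V) - 5*V = -5*V + (2 + V**2 - 2*V)/(2 - V))
F(5) + X(-21, K) = (-3 - 1*5) + 2*(-1 - 3*(-21)**2 + 6*(-21))/(-2 - 21) = (-3 - 5) + 2*(-1 - 3*441 - 126)/(-23) = -8 + 2*(-1/23)*(-1 - 1323 - 126) = -8 + 2*(-1/23)*(-1450) = -8 + 2900/23 = 2716/23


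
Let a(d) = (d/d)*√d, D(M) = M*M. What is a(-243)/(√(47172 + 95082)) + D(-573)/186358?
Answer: 328329/186358 + 3*I*√47418/15806 ≈ 1.7618 + 0.041331*I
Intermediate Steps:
D(M) = M²
a(d) = √d (a(d) = 1*√d = √d)
a(-243)/(√(47172 + 95082)) + D(-573)/186358 = √(-243)/(√(47172 + 95082)) + (-573)²/186358 = (9*I*√3)/(√142254) + 328329*(1/186358) = (9*I*√3)/((3*√15806)) + 328329/186358 = (9*I*√3)*(√15806/47418) + 328329/186358 = 3*I*√47418/15806 + 328329/186358 = 328329/186358 + 3*I*√47418/15806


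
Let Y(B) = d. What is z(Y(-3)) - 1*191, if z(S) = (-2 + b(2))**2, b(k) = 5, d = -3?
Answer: -182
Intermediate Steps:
Y(B) = -3
z(S) = 9 (z(S) = (-2 + 5)**2 = 3**2 = 9)
z(Y(-3)) - 1*191 = 9 - 1*191 = 9 - 191 = -182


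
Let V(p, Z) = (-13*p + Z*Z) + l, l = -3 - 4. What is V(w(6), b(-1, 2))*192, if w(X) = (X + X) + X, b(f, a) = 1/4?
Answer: -46260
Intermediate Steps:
b(f, a) = ¼
l = -7
w(X) = 3*X (w(X) = 2*X + X = 3*X)
V(p, Z) = -7 + Z² - 13*p (V(p, Z) = (-13*p + Z*Z) - 7 = (-13*p + Z²) - 7 = (Z² - 13*p) - 7 = -7 + Z² - 13*p)
V(w(6), b(-1, 2))*192 = (-7 + (¼)² - 39*6)*192 = (-7 + 1/16 - 13*18)*192 = (-7 + 1/16 - 234)*192 = -3855/16*192 = -46260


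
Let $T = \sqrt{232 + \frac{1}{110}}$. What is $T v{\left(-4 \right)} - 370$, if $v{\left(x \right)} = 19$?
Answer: $-370 + \frac{19 \sqrt{2807310}}{110} \approx -80.595$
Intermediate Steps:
$T = \frac{\sqrt{2807310}}{110}$ ($T = \sqrt{232 + \frac{1}{110}} = \sqrt{\frac{25521}{110}} = \frac{\sqrt{2807310}}{110} \approx 15.232$)
$T v{\left(-4 \right)} - 370 = \frac{\sqrt{2807310}}{110} \cdot 19 - 370 = \frac{19 \sqrt{2807310}}{110} - 370 = -370 + \frac{19 \sqrt{2807310}}{110}$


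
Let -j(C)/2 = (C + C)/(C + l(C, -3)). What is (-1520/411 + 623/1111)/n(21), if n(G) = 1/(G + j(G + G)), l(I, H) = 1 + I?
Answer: -70200683/1176145 ≈ -59.687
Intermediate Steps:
j(C) = -4*C/(1 + 2*C) (j(C) = -2*(C + C)/(C + (1 + C)) = -2*2*C/(1 + 2*C) = -4*C/(1 + 2*C))
n(G) = 1/(G - 8*G/(1 + 4*G)) (n(G) = 1/(G - 4*(G + G)/(1 + 2*(G + G))) = 1/(G - 4*2*G/(1 + 2*(2*G))) = 1/(G - 4*2*G/(1 + 4*G)) = 1/(G - 8*G/(1 + 4*G)))
(-1520/411 + 623/1111)/n(21) = (-1520/411 + 623/1111)/(((1 + 4*21)/(21*(-7 + 4*21)))) = (-1520*1/411 + 623*(1/1111))/(((1 + 84)/(21*(-7 + 84)))) = (-1520/411 + 623/1111)/(((1/21)*85/77)) = -1432667/(456621*((1/21)*(1/77)*85)) = -1432667/(456621*85/1617) = -1432667/456621*1617/85 = -70200683/1176145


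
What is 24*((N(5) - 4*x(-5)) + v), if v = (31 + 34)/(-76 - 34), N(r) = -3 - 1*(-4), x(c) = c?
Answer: 5388/11 ≈ 489.82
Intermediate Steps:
N(r) = 1 (N(r) = -3 + 4 = 1)
v = -13/22 (v = 65/(-110) = 65*(-1/110) = -13/22 ≈ -0.59091)
24*((N(5) - 4*x(-5)) + v) = 24*((1 - 4*(-5)) - 13/22) = 24*((1 + 20) - 13/22) = 24*(21 - 13/22) = 24*(449/22) = 5388/11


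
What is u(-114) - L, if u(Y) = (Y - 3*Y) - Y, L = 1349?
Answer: -1007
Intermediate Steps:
u(Y) = -3*Y (u(Y) = -2*Y - Y = -3*Y)
u(-114) - L = -3*(-114) - 1*1349 = 342 - 1349 = -1007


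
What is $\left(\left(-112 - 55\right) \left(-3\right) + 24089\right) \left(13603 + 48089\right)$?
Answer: $1517006280$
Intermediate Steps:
$\left(\left(-112 - 55\right) \left(-3\right) + 24089\right) \left(13603 + 48089\right) = \left(\left(-167\right) \left(-3\right) + 24089\right) 61692 = \left(501 + 24089\right) 61692 = 24590 \cdot 61692 = 1517006280$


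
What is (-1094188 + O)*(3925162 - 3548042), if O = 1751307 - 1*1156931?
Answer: -188489101440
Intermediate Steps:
O = 594376 (O = 1751307 - 1156931 = 594376)
(-1094188 + O)*(3925162 - 3548042) = (-1094188 + 594376)*(3925162 - 3548042) = -499812*377120 = -188489101440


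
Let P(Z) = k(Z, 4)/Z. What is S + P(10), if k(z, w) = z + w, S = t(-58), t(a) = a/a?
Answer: 12/5 ≈ 2.4000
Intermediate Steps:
t(a) = 1
S = 1
k(z, w) = w + z
P(Z) = (4 + Z)/Z
S + P(10) = 1 + (4 + 10)/10 = 1 + (⅒)*14 = 1 + 7/5 = 12/5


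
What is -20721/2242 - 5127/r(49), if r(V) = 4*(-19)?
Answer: 261051/4484 ≈ 58.218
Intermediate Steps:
r(V) = -76
-20721/2242 - 5127/r(49) = -20721/2242 - 5127/(-76) = -20721*1/2242 - 5127*(-1/76) = -20721/2242 + 5127/76 = 261051/4484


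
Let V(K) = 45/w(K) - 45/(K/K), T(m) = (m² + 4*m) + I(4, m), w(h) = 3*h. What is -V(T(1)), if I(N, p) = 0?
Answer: 42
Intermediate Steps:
T(m) = m² + 4*m (T(m) = (m² + 4*m) + 0 = m² + 4*m)
V(K) = -45 + 15/K (V(K) = 45/((3*K)) - 45/(K/K) = 45*(1/(3*K)) - 45/1 = 15/K - 45*1 = 15/K - 45 = -45 + 15/K)
-V(T(1)) = -(-45 + 15/((1*(4 + 1)))) = -(-45 + 15/((1*5))) = -(-45 + 15/5) = -(-45 + 15*(⅕)) = -(-45 + 3) = -1*(-42) = 42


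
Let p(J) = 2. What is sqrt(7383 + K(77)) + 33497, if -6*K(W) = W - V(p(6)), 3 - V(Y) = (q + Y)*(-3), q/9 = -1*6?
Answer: 33497 + sqrt(66102)/3 ≈ 33583.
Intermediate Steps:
q = -54 (q = 9*(-1*6) = 9*(-6) = -54)
V(Y) = -159 + 3*Y (V(Y) = 3 - (-54 + Y)*(-3) = 3 - (162 - 3*Y) = 3 + (-162 + 3*Y) = -159 + 3*Y)
K(W) = -51/2 - W/6 (K(W) = -(W - (-159 + 3*2))/6 = -(W - (-159 + 6))/6 = -(W - 1*(-153))/6 = -(W + 153)/6 = -(153 + W)/6 = -51/2 - W/6)
sqrt(7383 + K(77)) + 33497 = sqrt(7383 + (-51/2 - 1/6*77)) + 33497 = sqrt(7383 + (-51/2 - 77/6)) + 33497 = sqrt(7383 - 115/3) + 33497 = sqrt(22034/3) + 33497 = sqrt(66102)/3 + 33497 = 33497 + sqrt(66102)/3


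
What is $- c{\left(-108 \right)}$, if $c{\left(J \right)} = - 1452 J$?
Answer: $-156816$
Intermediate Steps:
$- c{\left(-108 \right)} = - \left(-1452\right) \left(-108\right) = \left(-1\right) 156816 = -156816$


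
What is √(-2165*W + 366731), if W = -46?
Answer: √466321 ≈ 682.88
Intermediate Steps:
√(-2165*W + 366731) = √(-2165*(-46) + 366731) = √(99590 + 366731) = √466321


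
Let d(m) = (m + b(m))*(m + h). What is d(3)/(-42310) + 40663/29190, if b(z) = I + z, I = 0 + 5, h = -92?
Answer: 12493061/8821635 ≈ 1.4162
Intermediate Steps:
I = 5
b(z) = 5 + z
d(m) = (-92 + m)*(5 + 2*m) (d(m) = (m + (5 + m))*(m - 92) = (5 + 2*m)*(-92 + m) = (-92 + m)*(5 + 2*m))
d(3)/(-42310) + 40663/29190 = (-460 - 179*3 + 2*3²)/(-42310) + 40663/29190 = (-460 - 537 + 2*9)*(-1/42310) + 40663*(1/29190) = (-460 - 537 + 18)*(-1/42310) + 5809/4170 = -979*(-1/42310) + 5809/4170 = 979/42310 + 5809/4170 = 12493061/8821635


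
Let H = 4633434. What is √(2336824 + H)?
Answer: √6970258 ≈ 2640.1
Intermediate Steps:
√(2336824 + H) = √(2336824 + 4633434) = √6970258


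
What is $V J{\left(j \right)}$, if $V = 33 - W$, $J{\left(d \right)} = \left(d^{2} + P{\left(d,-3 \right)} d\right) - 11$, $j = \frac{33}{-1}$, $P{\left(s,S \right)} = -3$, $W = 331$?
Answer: $-350746$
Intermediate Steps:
$j = -33$ ($j = 33 \left(-1\right) = -33$)
$J{\left(d \right)} = -11 + d^{2} - 3 d$ ($J{\left(d \right)} = \left(d^{2} - 3 d\right) - 11 = -11 + d^{2} - 3 d$)
$V = -298$ ($V = 33 - 331 = -298$)
$V J{\left(j \right)} = - 298 \left(-11 + \left(-33\right)^{2} - -99\right) = - 298 \left(-11 + 1089 + 99\right) = \left(-298\right) 1177 = -350746$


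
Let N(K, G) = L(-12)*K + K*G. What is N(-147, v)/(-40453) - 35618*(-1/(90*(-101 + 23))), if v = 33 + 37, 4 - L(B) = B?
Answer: -96579151/20284290 ≈ -4.7613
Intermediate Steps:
L(B) = 4 - B
v = 70
N(K, G) = 16*K + G*K (N(K, G) = (4 - 1*(-12))*K + K*G = (4 + 12)*K + G*K = 16*K + G*K)
N(-147, v)/(-40453) - 35618*(-1/(90*(-101 + 23))) = -147*(16 + 70)/(-40453) - 35618*(-1/(90*(-101 + 23))) = -147*86*(-1/40453) - 35618/((-90*(-78))) = -12642*(-1/40453) - 35618/7020 = 1806/5779 - 35618*1/7020 = 1806/5779 - 17809/3510 = -96579151/20284290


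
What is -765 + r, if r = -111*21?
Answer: -3096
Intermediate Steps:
r = -2331
-765 + r = -765 - 2331 = -3096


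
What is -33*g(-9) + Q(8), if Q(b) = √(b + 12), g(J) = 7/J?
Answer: 77/3 + 2*√5 ≈ 30.139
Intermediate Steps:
Q(b) = √(12 + b)
-33*g(-9) + Q(8) = -231/(-9) + √(12 + 8) = -231*(-1)/9 + √20 = -33*(-7/9) + 2*√5 = 77/3 + 2*√5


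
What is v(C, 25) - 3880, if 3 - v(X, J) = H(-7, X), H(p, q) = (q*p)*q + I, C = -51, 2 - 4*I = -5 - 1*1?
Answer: 14328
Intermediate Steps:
I = 2 (I = ½ - (-5 - 1*1)/4 = ½ - (-5 - 1)/4 = ½ - ¼*(-6) = ½ + 3/2 = 2)
H(p, q) = 2 + p*q² (H(p, q) = (q*p)*q + 2 = (p*q)*q + 2 = p*q² + 2 = 2 + p*q²)
v(X, J) = 1 + 7*X² (v(X, J) = 3 - (2 - 7*X²) = 3 + (-2 + 7*X²) = 1 + 7*X²)
v(C, 25) - 3880 = (1 + 7*(-51)²) - 3880 = (1 + 7*2601) - 3880 = (1 + 18207) - 3880 = 18208 - 3880 = 14328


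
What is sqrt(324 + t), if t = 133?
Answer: sqrt(457) ≈ 21.378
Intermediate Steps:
sqrt(324 + t) = sqrt(324 + 133) = sqrt(457)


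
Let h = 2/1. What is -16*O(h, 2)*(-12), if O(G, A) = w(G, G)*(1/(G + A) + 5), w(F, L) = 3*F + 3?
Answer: 9072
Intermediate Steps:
h = 2 (h = 2*1 = 2)
w(F, L) = 3 + 3*F
O(G, A) = (3 + 3*G)*(5 + 1/(A + G)) (O(G, A) = (3 + 3*G)*(1/(G + A) + 5) = (3 + 3*G)*(1/(A + G) + 5) = (3 + 3*G)*(5 + 1/(A + G)))
-16*O(h, 2)*(-12) = -48*(1 + 2)*(1 + 5*2 + 5*2)/(2 + 2)*(-12) = -48*3*(1 + 10 + 10)/4*(-12) = -48*3*21/4*(-12) = -16*189/4*(-12) = -756*(-12) = 9072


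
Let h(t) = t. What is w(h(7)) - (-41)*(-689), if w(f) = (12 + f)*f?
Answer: -28116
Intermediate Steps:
w(f) = f*(12 + f)
w(h(7)) - (-41)*(-689) = 7*(12 + 7) - (-41)*(-689) = 7*19 - 1*28249 = 133 - 28249 = -28116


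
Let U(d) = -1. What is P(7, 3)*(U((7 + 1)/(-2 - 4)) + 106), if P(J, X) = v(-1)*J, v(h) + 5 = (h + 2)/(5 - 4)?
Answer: -2940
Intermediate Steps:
v(h) = -3 + h (v(h) = -5 + (h + 2)/(5 - 4) = -5 + (2 + h)/1 = -5 + (2 + h)*1 = -5 + (2 + h) = -3 + h)
P(J, X) = -4*J (P(J, X) = (-3 - 1)*J = -4*J)
P(7, 3)*(U((7 + 1)/(-2 - 4)) + 106) = (-4*7)*(-1 + 106) = -28*105 = -2940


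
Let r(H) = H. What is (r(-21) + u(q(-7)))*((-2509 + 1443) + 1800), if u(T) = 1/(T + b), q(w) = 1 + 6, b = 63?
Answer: -539123/35 ≈ -15404.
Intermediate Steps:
q(w) = 7
u(T) = 1/(63 + T) (u(T) = 1/(T + 63) = 1/(63 + T))
(r(-21) + u(q(-7)))*((-2509 + 1443) + 1800) = (-21 + 1/(63 + 7))*((-2509 + 1443) + 1800) = (-21 + 1/70)*(-1066 + 1800) = (-21 + 1/70)*734 = -1469/70*734 = -539123/35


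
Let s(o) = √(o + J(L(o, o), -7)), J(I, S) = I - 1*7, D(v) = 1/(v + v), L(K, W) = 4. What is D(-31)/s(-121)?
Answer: I*√31/3844 ≈ 0.0014484*I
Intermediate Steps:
D(v) = 1/(2*v)
J(I, S) = -7 + I (J(I, S) = I - 7 = -7 + I)
s(o) = √(-3 + o) (s(o) = √(o + (-7 + 4)) = √(o - 3) = √(-3 + o))
D(-31)/s(-121) = ((½)/(-31))/(√(-3 - 121)) = ((½)*(-1/31))/(√(-124)) = -(-I*√31/62)/62 = -(-1)*I*√31/3844 = I*√31/3844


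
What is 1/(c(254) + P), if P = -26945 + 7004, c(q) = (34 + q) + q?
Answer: -1/19399 ≈ -5.1549e-5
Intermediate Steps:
c(q) = 34 + 2*q
P = -19941
1/(c(254) + P) = 1/((34 + 2*254) - 19941) = 1/((34 + 508) - 19941) = 1/(542 - 19941) = 1/(-19399) = -1/19399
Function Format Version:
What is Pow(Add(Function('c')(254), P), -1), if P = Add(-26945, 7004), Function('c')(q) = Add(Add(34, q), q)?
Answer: Rational(-1, 19399) ≈ -5.1549e-5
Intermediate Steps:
Function('c')(q) = Add(34, Mul(2, q))
P = -19941
Pow(Add(Function('c')(254), P), -1) = Pow(Add(Add(34, Mul(2, 254)), -19941), -1) = Pow(Add(Add(34, 508), -19941), -1) = Pow(Add(542, -19941), -1) = Pow(-19399, -1) = Rational(-1, 19399)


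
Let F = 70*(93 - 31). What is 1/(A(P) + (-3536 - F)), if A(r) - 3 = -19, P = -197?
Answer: -1/7892 ≈ -0.00012671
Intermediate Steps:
A(r) = -16 (A(r) = 3 - 19 = -16)
F = 4340 (F = 70*62 = 4340)
1/(A(P) + (-3536 - F)) = 1/(-16 + (-3536 - 1*4340)) = 1/(-16 + (-3536 - 4340)) = 1/(-16 - 7876) = 1/(-7892) = -1/7892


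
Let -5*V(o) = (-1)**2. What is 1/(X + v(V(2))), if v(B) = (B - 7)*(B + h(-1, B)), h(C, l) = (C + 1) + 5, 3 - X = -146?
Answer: 25/2861 ≈ 0.0087382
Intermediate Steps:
X = 149 (X = 3 - 1*(-146) = 3 + 146 = 149)
h(C, l) = 6 + C (h(C, l) = (1 + C) + 5 = 6 + C)
V(o) = -1/5 (V(o) = -1/5*(-1)**2 = -1/5*1 = -1/5)
v(B) = (-7 + B)*(5 + B) (v(B) = (B - 7)*(B + (6 - 1)) = (-7 + B)*(B + 5) = (-7 + B)*(5 + B))
1/(X + v(V(2))) = 1/(149 + (-35 + (-1/5)**2 - 2*(-1/5))) = 1/(149 + (-35 + 1/25 + 2/5)) = 1/(149 - 864/25) = 1/(2861/25) = 25/2861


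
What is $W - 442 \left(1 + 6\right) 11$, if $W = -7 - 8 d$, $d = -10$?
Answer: $-33961$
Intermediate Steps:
$W = 73$ ($W = -7 - -80 = -7 + 80 = 73$)
$W - 442 \left(1 + 6\right) 11 = 73 - 442 \left(1 + 6\right) 11 = 73 - 442 \cdot 7 \cdot 11 = 73 - 34034 = -33961$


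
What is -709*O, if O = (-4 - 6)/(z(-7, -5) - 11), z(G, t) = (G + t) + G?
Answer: -709/3 ≈ -236.33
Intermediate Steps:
z(G, t) = t + 2*G
O = 1/3 (O = (-4 - 6)/((-5 + 2*(-7)) - 11) = -10/((-5 - 14) - 11) = -10/(-19 - 11) = -10/(-30) = -10*(-1/30) = 1/3 ≈ 0.33333)
-709*O = -709*1/3 = -709/3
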